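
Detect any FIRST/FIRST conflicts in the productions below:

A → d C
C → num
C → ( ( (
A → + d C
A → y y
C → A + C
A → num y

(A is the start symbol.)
FIRST sets of the non-terminals at (or reachable through a nullable prefix from) the front of some alternative:
  FIRST(A) = { '+', 'd', 'num', 'y' }

Productions for A:
  A → d C: FIRST = { 'd' }
  A → + d C: FIRST = { '+' }
  A → y y: FIRST = { 'y' }
  A → num y: FIRST = { 'num' }
Productions for C:
  C → num: FIRST = { 'num' }
  C → ( ( (: FIRST = { '(' }
  C → A + C: FIRST = { '+', 'd', 'num', 'y' }

Conflict for C: C → num and C → A + C
  Overlap: { 'num' }

Answer: Yes. C → num / C → A '+' C on { 'num' }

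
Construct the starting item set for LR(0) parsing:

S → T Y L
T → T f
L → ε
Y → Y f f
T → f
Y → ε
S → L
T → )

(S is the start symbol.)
First, augment the grammar with S' → S
I₀ = CLOSURE({ [S' → . S] }):
  [S' → . S] has the dot before S: add [S → . T Y L], [S → . L]
  [S → . T Y L] has the dot before T: add [T → . T f], [T → . f], [T → . )]
  [S → . L] has the dot before L: add [L → .]
No further items can be added.

I₀ = { [L → .], [S → . L], [S → . T Y L], [S' → . S], [T → . )], [T → . T f], [T → . f] }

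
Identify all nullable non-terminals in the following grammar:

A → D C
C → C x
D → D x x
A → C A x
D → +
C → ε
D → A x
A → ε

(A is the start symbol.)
{ 'A', 'C' }

ε-productions: C → ε, A → ε
So C, A are immediately nullable.
No further non-terminal can be added: every production for the remaining non-terminals contains a terminal or a non-nullable non-terminal.
Nullable = { 'A', 'C' }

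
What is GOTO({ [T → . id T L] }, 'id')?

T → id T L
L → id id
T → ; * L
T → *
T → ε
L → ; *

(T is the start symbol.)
GOTO(I, 'id') = CLOSURE({ [A → αX.β] : [A → α.Xβ] ∈ I, X = 'id' })

Items with dot before 'id', with the dot advanced:
  [T → . id T L] → [T → id . T L]
Closure of the advanced items:
  [T → id . T L] has the dot before T: add [T → . id T L], [T → . ; * L], [T → . *], [T → .]

GOTO = { [T → . *], [T → . ; * L], [T → . id T L], [T → .], [T → id . T L] }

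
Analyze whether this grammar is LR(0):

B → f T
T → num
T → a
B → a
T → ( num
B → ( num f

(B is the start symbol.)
A grammar is LR(0) if no state in the canonical LR(0) collection has:
  - both a shift item (dot before a terminal) and a complete item (shift-reduce conflict), or
  - two or more complete items (reduce-reduce conflict; the accept item [B' → B .] counts as a complete item here).

Augment with B' → B and build the canonical LR(0) collection (I0 = CLOSURE({[B' → . B]}), then GOTO on every symbol after a dot until no new states appear). It has 12 states:
  I0: { [B → . ( num f], [B → . a], [B → . f T], [B' → . B] }  — shift
  I1: { [B → ( . num f] }  — shift
  I2: { [B' → B .] }  — accept
  I3: { [B → a .] }  — reduce
  I4: { [B → f . T], [T → . ( num], [T → . a], [T → . num] }  — shift
  I5: { [T → ( . num] }  — shift
  I6: { [B → f T .] }  — reduce
  I7: { [T → a .] }  — reduce
  I8: { [T → num .] }  — reduce
  I9: { [T → ( num .] }  — reduce
  I10: { [B → ( num . f] }  — shift
  I11: { [B → ( num f .] }  — reduce

Every state is either a pure shift/goto state or contains exactly one complete item and nothing to shift — no conflicts. The grammar is LR(0).

Answer: Yes, the grammar is LR(0)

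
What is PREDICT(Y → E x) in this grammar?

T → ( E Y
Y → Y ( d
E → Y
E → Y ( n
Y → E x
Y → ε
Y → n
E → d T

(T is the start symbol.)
PREDICT(Y → E x) = (FIRST(RHS) \ {ε}) ∪ (FOLLOW(Y) if ε ∈ FIRST(RHS), i.e. RHS ⇒* ε)
FIRST(E) = { '(', 'd', 'n', 'x', ε }
FIRST(E x) = { '(', 'd', 'n', 'x' }
ε ∉ FIRST(E x), so FOLLOW(Y) is not added.
PREDICT(Y → E x) = { '(', 'd', 'n', 'x' }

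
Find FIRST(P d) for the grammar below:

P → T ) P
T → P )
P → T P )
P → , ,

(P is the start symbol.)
{ ',' }

FIRST sets of the non-terminals involved (from the grammar, by fixed-point iteration):
  FIRST(P) = { ',' }

To compute FIRST(P d), process the symbols left to right:
Symbol P is a non-terminal. Add FIRST(P) \ {ε} = { ',' }
P is not nullable (ε ∉ FIRST(P)), so stop here.
FIRST(P d) = { ',' }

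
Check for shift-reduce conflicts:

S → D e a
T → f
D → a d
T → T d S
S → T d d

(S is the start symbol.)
No shift-reduce conflicts

A shift-reduce conflict occurs when an LR(0) state has both:
  - a complete (reduce) item [A → α .] (dot at the end), and
  - a shift item [B → β . c γ] (dot before a terminal).

Augment with S' → S and build the canonical LR(0) collection (I0 = CLOSURE({[S' → . S]}), then GOTO on every symbol after a dot until no new states appear). It has 12 states:
  I0: { [D → . a d], [S → . D e a], [S → . T d d], [S' → . S], [T → . T d S], [T → . f] }  — shift
  I1: { [S → D . e a] }  — shift
  I2: { [S' → S .] }  — accept
  I3: { [S → T . d d], [T → T . d S] }  — shift
  I4: { [D → a . d] }  — shift
  I5: { [T → f .] }  — reduce
  I6: { [D → a d .] }  — reduce
  I7: { [D → . a d], [S → . D e a], [S → . T d d], [S → T d . d], [T → . T d S], [T → . f], [T → T d . S] }  — shift
  I8: { [T → T d S .] }  — reduce
  I9: { [S → T d d .] }  — reduce
  I10: { [S → D e . a] }  — shift
  I11: { [S → D e a .] }  — reduce

No state contains both a complete item and a shift item.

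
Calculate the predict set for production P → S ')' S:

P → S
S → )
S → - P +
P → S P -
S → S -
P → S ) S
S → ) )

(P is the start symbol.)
{ ')', '-' }

PREDICT(P → S ')' S) = (FIRST(RHS) \ {ε}) ∪ (FOLLOW(P) if ε ∈ FIRST(RHS), i.e. RHS ⇒* ε)
FIRST(S) = { ')', '-' }
FIRST(S ')' S) = { ')', '-' }
ε ∉ FIRST(S ')' S), so FOLLOW(P) is not added.
PREDICT(P → S ')' S) = { ')', '-' }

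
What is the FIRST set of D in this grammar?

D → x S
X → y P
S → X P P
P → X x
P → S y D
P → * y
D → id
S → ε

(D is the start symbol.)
{ 'id', 'x' }

To compute FIRST(D), examine every production with D on the left-hand side, reading each right-hand side left to right until a non-nullable symbol is reached.

From D → x S:
  - x is a terminal: add 'x' and stop
From D → id:
  - id is a terminal: add 'id' and stop

Collecting: FIRST(D) = { 'id', 'x' }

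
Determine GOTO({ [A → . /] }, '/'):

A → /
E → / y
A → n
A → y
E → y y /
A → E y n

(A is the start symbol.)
{ [A → / .] }

GOTO(I, '/') = CLOSURE({ [A → αX.β] : [A → α.Xβ] ∈ I, X = '/' })

Items with dot before '/', with the dot advanced:
  [A → . /] → [A → / .]
Closure adds nothing (no advanced item has the dot before a non-terminal).

GOTO = { [A → / .] }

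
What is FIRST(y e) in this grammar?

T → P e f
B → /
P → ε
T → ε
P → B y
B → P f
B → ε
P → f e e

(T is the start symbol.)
{ 'y' }

To compute FIRST(y e), process the symbols left to right:
Symbol y is a terminal. Add 'y' and stop.
FIRST(y e) = { 'y' }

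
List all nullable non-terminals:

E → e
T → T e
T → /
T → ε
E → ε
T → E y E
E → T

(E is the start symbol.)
A non-terminal is nullable if it can derive ε (the empty string): either it has an ε-production, or it has a production whose right-hand side consists entirely of nullable non-terminals.

ε-productions: T → ε, E → ε
So T, E are immediately nullable.
Every non-terminal is now nullable.
Nullable = { 'E', 'T' }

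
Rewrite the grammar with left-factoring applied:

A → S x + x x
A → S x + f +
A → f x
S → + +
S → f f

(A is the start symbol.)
A → S x + A'
A' → x x
A' → f +
A → f x
S → + +
S → f f

Left-factoring transforms A → αβ₁ | αβ₂ into A → αA' and A' → β₁ | β₂
(α is the longest common prefix among the alternatives). Repeat until
no nonterminal has two alternatives with a common prefix.

Round 1: A has alternatives sharing prefix 'S x +'. Introduce A': A → S x + A'
  Add: A' → x x
  Add: A' → f +

No remaining common prefixes — done.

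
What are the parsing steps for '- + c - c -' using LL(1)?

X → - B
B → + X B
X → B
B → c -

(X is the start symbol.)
LL(1) parsing maintains a stack (initially the start symbol over $) and the input. At each step: if the stack top is a terminal, match it against the current input token; if it is a non-terminal N, replace it with the RHS of M[N, lookahead] (the unique production whose predict set contains the lookahead).

Stack is shown with the top on the left.

Stack    Input          Action
------------------------------
X $      - + c - c - $  output X → - B
- B $    - + c - c - $  match '-'
B $      + c - c - $    output B → + X B
+ X B $  + c - c - $    match '+'
X B $    c - c - $      output X → B
B B $    c - c - $      output B → c -
c - B $  c - c - $      match 'c'
- B $    - c - $        match '-'
B $      c - $          output B → c -
c - $    c - $          match 'c'
- $      - $            match '-'
$        $              accept

The string is accepted.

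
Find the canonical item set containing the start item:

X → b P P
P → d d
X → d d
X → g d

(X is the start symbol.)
{ [X → . b P P], [X → . d d], [X → . g d], [X' → . X] }

First, augment the grammar with X' → X
I₀ = CLOSURE({ [X' → . X] }):
  [X' → . X] has the dot before X: add [X → . b P P], [X → . d d], [X → . g d]
No further items can be added.

I₀ = { [X → . b P P], [X → . d d], [X → . g d], [X' → . X] }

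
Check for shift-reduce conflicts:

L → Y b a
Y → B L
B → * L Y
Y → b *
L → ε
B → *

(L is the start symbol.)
A shift-reduce conflict occurs when an LR(0) state has both:
  - a complete (reduce) item [A → α .] (dot at the end), and
  - a shift item [B → β . c γ] (dot before a terminal).

Augment with L' → L and build the canonical LR(0) collection (I0 = CLOSURE({[L' → . L]}), then GOTO on every symbol after a dot until no new states appear). It has 12 states:
  I0: { [B → . * L Y], [B → . *], [L → . Y b a], [L → .], [L' → . L], [Y → . B L], [Y → . b *] }  — shift, reduce
  I1: { [B → * . L Y], [B → * .], [B → . * L Y], [B → . *], [L → . Y b a], [L → .], [Y → . B L], [Y → . b *] }  — shift, 2 reduces
  I2: { [B → . * L Y], [B → . *], [L → . Y b a], [L → .], [Y → . B L], [Y → . b *], [Y → B . L] }  — shift, reduce
  I3: { [L' → L .] }  — accept
  I4: { [L → Y . b a] }  — shift
  I5: { [Y → b . *] }  — shift
  I6: { [Y → b * .] }  — reduce
  I7: { [L → Y b . a] }  — shift
  I8: { [L → Y b a .] }  — reduce
  I9: { [Y → B L .] }  — reduce
  I10: { [B → * L . Y], [B → . * L Y], [B → . *], [Y → . B L], [Y → . b *] }  — shift
  I11: { [B → * L Y .] }  — reduce

I0 contains reduce item [L → .] and shift items [B → . *], [B → . * L Y], [Y → . b *] — shift-reduce conflict.
I1 contains reduce items [B → * .], [L → .] and shift items [B → . *], [B → . * L Y], [Y → . b *] — shift-reduce conflict.
I2 contains reduce item [L → .] and shift items [B → . *], [B → . * L Y], [Y → . b *] — shift-reduce conflict.

Answer: Yes — I0: [L → .] vs [B → . *]; I1: [B → * .] vs [B → . *]; I2: [L → .] vs [B → . *]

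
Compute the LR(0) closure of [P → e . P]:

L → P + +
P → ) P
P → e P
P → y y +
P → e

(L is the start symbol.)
To compute CLOSURE, for each item [A → α.Bβ] where B is a non-terminal, add [B → .γ] for all productions B → γ; repeat for the newly added items until nothing changes.

Start with: [P → e . P]
  [P → e . P] has the dot before P: add [P → . ) P], [P → . e P], [P → . y y +], [P → . e]
No further items can be added.

CLOSURE = { [P → . ) P], [P → . e P], [P → . e], [P → . y y +], [P → e . P] }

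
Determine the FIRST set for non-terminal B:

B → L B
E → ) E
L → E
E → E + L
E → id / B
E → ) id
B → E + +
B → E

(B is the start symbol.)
To compute FIRST(B), examine every production with B on the left-hand side, reading each right-hand side left to right until a non-nullable symbol is reached.

FIRST sets of the other non-terminals involved (by the same procedure, iterated to a fixed point):
  FIRST(L) = { ')', 'id' }
  FIRST(E) = { ')', 'id' }

From B → L B:
  - L is a non-terminal: add FIRST(L) \ {ε} = { ')', 'id' }
    L is not nullable, so stop
From B → E + +:
  - E is a non-terminal: add FIRST(E) \ {ε} = { ')', 'id' }
    E is not nullable, so stop
From B → E:
  - E is a non-terminal: add FIRST(E) \ {ε} = { ')', 'id' }
    E is not nullable, so stop

Collecting: FIRST(B) = { ')', 'id' }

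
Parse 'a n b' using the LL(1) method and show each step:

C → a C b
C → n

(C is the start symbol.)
LL(1) parsing maintains a stack (initially the start symbol over $) and the input. At each step: if the stack top is a terminal, match it against the current input token; if it is a non-terminal N, replace it with the RHS of M[N, lookahead] (the unique production whose predict set contains the lookahead).

Stack is shown with the top on the left.

Stack    Input    Action
------------------------
C $      a n b $  output C → a C b
a C b $  a n b $  match 'a'
C b $    n b $    output C → n
n b $    n b $    match 'n'
b $      b $      match 'b'
$        $        accept

The string is accepted.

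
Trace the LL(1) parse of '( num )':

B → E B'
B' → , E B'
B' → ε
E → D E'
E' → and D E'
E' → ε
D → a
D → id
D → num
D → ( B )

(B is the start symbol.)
LL(1) parsing maintains a stack (initially the start symbol over $) and the input. At each step: if the stack top is a terminal, match it against the current input token; if it is a non-terminal N, replace it with the RHS of M[N, lookahead] (the unique production whose predict set contains the lookahead).

Stack is shown with the top on the left.

Stack                Input      Action
--------------------------------------
B $                  ( num ) $  output B → E B'
E B' $               ( num ) $  output E → D E'
D E' B' $            ( num ) $  output D → ( B )
( B ) E' B' $        ( num ) $  match '('
B ) E' B' $          num ) $    output B → E B'
E B' ) E' B' $       num ) $    output E → D E'
D E' B' ) E' B' $    num ) $    output D → num
num E' B' ) E' B' $  num ) $    match 'num'
E' B' ) E' B' $      ) $        output E' → ε
B' ) E' B' $         ) $        output B' → ε
) E' B' $            ) $        match ')'
E' B' $              $          output E' → ε
B' $                 $          output B' → ε
$                    $          accept

The string is accepted.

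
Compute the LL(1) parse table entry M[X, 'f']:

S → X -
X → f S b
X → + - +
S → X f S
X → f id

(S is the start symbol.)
To find M[X, 'f'], we find productions for X where 'f' is in the predict set (PREDICT(N → α) = (FIRST(α) \ {ε}) ∪ (FOLLOW(N) if α ⇒* ε)).

X → f S b: PREDICT = { 'f' }
  'f' is in predict set, so this production goes in M[X, 'f']
X → + - +: PREDICT = { '+' }
X → f id: PREDICT = { 'f' }
  'f' is in predict set, so this production goes in M[X, 'f']

M[X, 'f'] = X → f S b, X → f id  (a multiply-defined cell — the grammar is not LL(1))

Answer: X → f S b, X → f id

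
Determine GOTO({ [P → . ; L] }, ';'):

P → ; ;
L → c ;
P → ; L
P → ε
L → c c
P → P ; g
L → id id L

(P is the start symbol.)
{ [L → . c ;], [L → . c c], [L → . id id L], [P → ; . L] }

GOTO(I, ';') = CLOSURE({ [A → αX.β] : [A → α.Xβ] ∈ I, X = ';' })

Items with dot before ';', with the dot advanced:
  [P → . ; L] → [P → ; . L]
Closure of the advanced items:
  [P → ; . L] has the dot before L: add [L → . c ;], [L → . c c], [L → . id id L]

GOTO = { [L → . c ;], [L → . c c], [L → . id id L], [P → ; . L] }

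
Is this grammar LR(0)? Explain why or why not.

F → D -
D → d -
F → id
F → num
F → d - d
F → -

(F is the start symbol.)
No. Shift-reduce conflict between [D → d - .] and [F → d - . d]

Augment with F' → F and build the canonical LR(0) collection (I0 = CLOSURE({[F' → . F]}), then GOTO on every symbol after a dot until no new states appear). It has 10 states:
  I0: { [D → . d -], [F → . -], [F → . D -], [F → . d - d], [F → . id], [F → . num], [F' → . F] }  — shift
  I1: { [F → - .] }  — reduce
  I2: { [F → D . -] }  — shift
  I3: { [F' → F .] }  — accept
  I4: { [D → d . -], [F → d . - d] }  — shift
  I5: { [F → id .] }  — reduce
  I6: { [F → num .] }  — reduce
  I7: { [D → d - .], [F → d - . d] }  — shift, reduce
  I8: { [F → d - d .] }  — reduce
  I9: { [F → D - .] }  — reduce

Conflict in state I7:
  Shift-reduce conflict between [D → d - .] and [F → d - . d]
So the grammar is NOT LR(0).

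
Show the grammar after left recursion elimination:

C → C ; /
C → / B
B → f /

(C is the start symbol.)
C → / B C'
C' → ; / C'
C' → ε
B → f /

C is directly left-recursive. The standard transformation for
  A → A α₁ | ... | A α_m | β₁ | ... | β_n
is
  A  → β₁ A' | ... | β_n A'
  A' → α₁ A' | ... | α_m A' | ε

C → / B becomes C → / B C'
C → C ; / becomes C' → ; / C'
Add C' → ε

Productions for other non-terminals are unchanged:
  B → f /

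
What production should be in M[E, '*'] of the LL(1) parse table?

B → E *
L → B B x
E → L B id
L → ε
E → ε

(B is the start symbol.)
To find M[E, '*'], we find productions for E where '*' is in the predict set (PREDICT(N → α) = (FIRST(α) \ {ε}) ∪ (FOLLOW(N) if α ⇒* ε)).

Relevant sets:
  FIRST(L) = { '*', ε }
  FIRST(B) = { '*' }
  FOLLOW(E) = { '*' }

E → L B id: PREDICT = { '*' }
  '*' is in predict set, so this production goes in M[E, '*']
E → ε: PREDICT = { '*' }
  '*' is in predict set, so this production goes in M[E, '*']

M[E, '*'] = E → L B id, E → ε  (a multiply-defined cell — the grammar is not LL(1))

Answer: E → L B id, E → ε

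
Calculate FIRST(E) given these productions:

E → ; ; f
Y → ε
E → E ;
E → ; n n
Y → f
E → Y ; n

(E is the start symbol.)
{ ';', 'f' }

To compute FIRST(E), examine every production with E on the left-hand side, reading each right-hand side left to right until a non-nullable symbol is reached.

FIRST sets of the other non-terminals involved (by the same procedure, iterated to a fixed point):
  FIRST(Y) = { 'f', ε }

From E → ; ; f:
  - ';' is a terminal: add ';' and stop
From E → E ;:
  - E is the symbol being defined: contributes nothing new
    E is not nullable, so stop
From E → ; n n:
  - ';' is a terminal: add ';' and stop
From E → Y ; n:
  - Y is a non-terminal: add FIRST(Y) \ {ε} = { 'f' }
    Y is nullable, so continue to the next symbol
  - ';' is a terminal: add ';' and stop

Collecting: FIRST(E) = { ';', 'f' }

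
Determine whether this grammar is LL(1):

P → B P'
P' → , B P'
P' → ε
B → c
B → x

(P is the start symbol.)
Yes, the grammar is LL(1).

A grammar is LL(1) if for each non-terminal N with multiple productions, the predict sets of those productions are pairwise disjoint, where PREDICT(N → α) = (FIRST(α) \ {ε}) ∪ (FOLLOW(N) if α ⇒* ε).

Relevant sets:
  FOLLOW(P') = { $ }

For P':
  PREDICT(P' → ',' B P') = { ',' }
  PREDICT(P' → ε) = { $ }
For B:
  PREDICT(B → c) = { 'c' }
  PREDICT(B → x) = { 'x' }
P has a single production, so nothing to check there.

All predict sets are disjoint. The grammar IS LL(1).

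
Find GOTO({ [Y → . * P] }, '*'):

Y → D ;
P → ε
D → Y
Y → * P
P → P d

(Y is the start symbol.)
{ [P → . P d], [P → .], [Y → * . P] }

GOTO(I, '*') = CLOSURE({ [A → αX.β] : [A → α.Xβ] ∈ I, X = '*' })

Items with dot before '*', with the dot advanced:
  [Y → . * P] → [Y → * . P]
Closure of the advanced items:
  [Y → * . P] has the dot before P: add [P → .], [P → . P d]

GOTO = { [P → . P d], [P → .], [Y → * . P] }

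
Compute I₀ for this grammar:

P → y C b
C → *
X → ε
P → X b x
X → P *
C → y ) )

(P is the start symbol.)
First, augment the grammar with P' → P
I₀ = CLOSURE({ [P' → . P] }):
  [P' → . P] has the dot before P: add [P → . y C b], [P → . X b x]
  [P → . X b x] has the dot before X: add [X → .], [X → . P *]
No further items can be added.

I₀ = { [P → . X b x], [P → . y C b], [P' → . P], [X → . P *], [X → .] }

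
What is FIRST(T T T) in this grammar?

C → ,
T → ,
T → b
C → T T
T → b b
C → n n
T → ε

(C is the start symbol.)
FIRST sets of the non-terminals involved (from the grammar, by fixed-point iteration):
  FIRST(T) = { ',', 'b', ε }

To compute FIRST(T T T), process the symbols left to right:
Symbol T is a non-terminal. Add FIRST(T) \ {ε} = { ',', 'b' }
T is nullable (ε ∈ FIRST(T)), continue to the next symbol.
Symbol T is a non-terminal. Add FIRST(T) \ {ε} = { ',', 'b' }
T is nullable (ε ∈ FIRST(T)), continue to the next symbol.
Symbol T is a non-terminal. Add FIRST(T) \ {ε} = { ',', 'b' }
T is nullable (ε ∈ FIRST(T)), continue to the next symbol.
All symbols are nullable, so ε is in the result.
FIRST(T T T) = { ',', 'b', ε }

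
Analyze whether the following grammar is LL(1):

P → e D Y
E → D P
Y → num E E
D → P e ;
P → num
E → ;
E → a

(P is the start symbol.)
A grammar is LL(1) if for each non-terminal N with multiple productions, the predict sets of those productions are pairwise disjoint, where PREDICT(N → α) = (FIRST(α) \ {ε}) ∪ (FOLLOW(N) if α ⇒* ε).

Relevant sets:
  FIRST(D) = { 'e', 'num' }

For P:
  PREDICT(P → e D Y) = { 'e' }
  PREDICT(P → num) = { 'num' }
For E:
  PREDICT(E → D P) = { 'e', 'num' }
  PREDICT(E → ';') = { ';' }
  PREDICT(E → a) = { 'a' }
Y, D have a single production, so nothing to check there.

All predict sets are disjoint. The grammar IS LL(1).

Answer: Yes, the grammar is LL(1).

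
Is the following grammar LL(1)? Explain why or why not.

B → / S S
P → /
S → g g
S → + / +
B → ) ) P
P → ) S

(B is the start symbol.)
Yes, the grammar is LL(1).

A grammar is LL(1) if for each non-terminal N with multiple productions, the predict sets of those productions are pairwise disjoint, where PREDICT(N → α) = (FIRST(α) \ {ε}) ∪ (FOLLOW(N) if α ⇒* ε).

For B:
  PREDICT(B → '/' S S) = { '/' }
  PREDICT(B → ')' ')' P) = { ')' }
For P:
  PREDICT(P → '/') = { '/' }
  PREDICT(P → ')' S) = { ')' }
For S:
  PREDICT(S → g g) = { 'g' }
  PREDICT(S → '+' '/' '+') = { '+' }

All predict sets are disjoint. The grammar IS LL(1).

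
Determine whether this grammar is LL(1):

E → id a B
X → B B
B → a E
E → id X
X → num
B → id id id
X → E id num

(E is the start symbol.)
No. Predict set conflict for E: { 'id' }

A grammar is LL(1) if for each non-terminal N with multiple productions, the predict sets of those productions are pairwise disjoint, where PREDICT(N → α) = (FIRST(α) \ {ε}) ∪ (FOLLOW(N) if α ⇒* ε).

Relevant sets:
  FIRST(B) = { 'a', 'id' }
  FIRST(E) = { 'id' }

For E:
  PREDICT(E → id a B) = { 'id' }
  PREDICT(E → id X) = { 'id' }
For X:
  PREDICT(X → B B) = { 'a', 'id' }
  PREDICT(X → num) = { 'num' }
  PREDICT(X → E id num) = { 'id' }
For B:
  PREDICT(B → a E) = { 'a' }
  PREDICT(B → id id id) = { 'id' }

Conflict found: Predict set conflict for E: { 'id' }
The grammar is NOT LL(1).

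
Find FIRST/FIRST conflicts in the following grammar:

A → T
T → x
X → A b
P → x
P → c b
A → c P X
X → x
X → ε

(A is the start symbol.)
Yes. X → A b / X → x on { 'x' }

FIRST sets of the non-terminals at (or reachable through a nullable prefix from) the front of some alternative:
  FIRST(T) = { 'x' }
  FIRST(A) = { 'c', 'x' }

Productions for A:
  A → T: FIRST = { 'x' }
  A → c P X: FIRST = { 'c' }
Productions for X:
  X → A b: FIRST = { 'c', 'x' }
  X → x: FIRST = { 'x' }
  X → ε: FIRST = { ε }
Productions for P:
  P → x: FIRST = { 'x' }
  P → c b: FIRST = { 'c' }
T has only one production, so no FIRST/FIRST conflict is possible there.

Conflict for X: X → A b and X → x
  Overlap: { 'x' }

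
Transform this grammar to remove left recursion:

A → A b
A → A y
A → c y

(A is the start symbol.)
A is directly left-recursive. The standard transformation for
  A → A α₁ | ... | A α_m | β₁ | ... | β_n
is
  A  → β₁ A' | ... | β_n A'
  A' → α₁ A' | ... | α_m A' | ε

A → c y becomes A → c y A'
A → A b becomes A' → b A'
A → A y becomes A' → y A'
Add A' → ε

Resulting grammar:
A → c y A'
A' → b A'
A' → y A'
A' → ε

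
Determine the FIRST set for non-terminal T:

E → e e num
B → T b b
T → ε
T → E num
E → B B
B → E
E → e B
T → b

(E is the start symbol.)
{ 'b', 'e', ε }

To compute FIRST(T), examine every production with T on the left-hand side, reading each right-hand side left to right until a non-nullable symbol is reached.

FIRST sets of the other non-terminals involved (by the same procedure, iterated to a fixed point):
  FIRST(E) = { 'b', 'e' }

From T → ε:
  - ε-production, so ε ∈ FIRST(T)
From T → E num:
  - E is a non-terminal: add FIRST(E) \ {ε} = { 'b', 'e' }
    E is not nullable, so stop
From T → b:
  - b is a terminal: add 'b' and stop

Collecting: FIRST(T) = { 'b', 'e', ε }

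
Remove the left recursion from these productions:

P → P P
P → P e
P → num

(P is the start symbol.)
P is directly left-recursive. The standard transformation for
  A → A α₁ | ... | A α_m | β₁ | ... | β_n
is
  A  → β₁ A' | ... | β_n A'
  A' → α₁ A' | ... | α_m A' | ε

P → num becomes P → num P'
P → P P becomes P' → P P'
P → P e becomes P' → e P'
Add P' → ε

Resulting grammar:
P → num P'
P' → P P'
P' → e P'
P' → ε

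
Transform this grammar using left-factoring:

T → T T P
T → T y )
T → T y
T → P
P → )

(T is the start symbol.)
T → T T'
T' → T P
T' → y T''
T'' → )
T'' → ε
T → P
P → )

Left-factoring transforms A → αβ₁ | αβ₂ into A → αA' and A' → β₁ | β₂
(α is the longest common prefix among the alternatives). Repeat until
no nonterminal has two alternatives with a common prefix.

Round 1: T has alternatives sharing prefix 'T'. Introduce T': T → T T'
  Add: T' → T P
  Add: T' → y )
  Add: T' → y

Round 2: T' has alternatives sharing prefix 'y'. Introduce T'': T' → y T''
  Add: T'' → )
  Add: T'' → ε

No remaining common prefixes — done.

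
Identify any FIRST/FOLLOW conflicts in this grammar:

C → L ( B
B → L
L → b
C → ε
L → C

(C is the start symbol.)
Nullable non-terminals: B, C, L.
FIRST sets used below: FIRST(L) = { '(', 'b', ε }, FIRST(C) = { '(', 'b', ε }
B has a nullable alternative but only one production, so nothing to check.

C: nullable alternative(s) C → ε; FOLLOW(C) = { $, '(' }
  C → L ( B: FIRST \ {ε} = { '(', 'b' } — overlaps FOLLOW(C) on { '(' }: CONFLICT
  C → ε: FIRST \ {ε} = { } — this is the only nullable alternative, skip

L: nullable alternative(s) L → C; FOLLOW(L) = { $, '(' }
  L → b: FIRST \ {ε} = { 'b' } — disjoint from FOLLOW(L)
  L → C: FIRST \ {ε} = { '(', 'b' } — this is the only nullable alternative, skip

So the grammar has 1 FIRST/FOLLOW conflict (marked CONFLICT above).

Answer: Yes. C → L '(' B with FOLLOW(C) on { '(' }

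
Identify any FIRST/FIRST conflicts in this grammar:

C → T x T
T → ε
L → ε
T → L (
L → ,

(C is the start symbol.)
FIRST sets of the non-terminals at (or reachable through a nullable prefix from) the front of some alternative:
  FIRST(L) = { ',', ε }

Productions for T:
  T → ε: FIRST = { ε }
  T → L (: FIRST = { '(', ',' }
Productions for L:
  L → ε: FIRST = { ε }
  L → ,: FIRST = { ',' }
C has only one production, so no FIRST/FIRST conflict is possible there.

All alternatives of each non-terminal have pairwise disjoint FIRST sets.

Answer: No FIRST/FIRST conflicts.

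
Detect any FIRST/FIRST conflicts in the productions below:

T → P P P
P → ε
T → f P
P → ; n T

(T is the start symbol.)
FIRST sets of the non-terminals at (or reachable through a nullable prefix from) the front of some alternative:
  FIRST(P) = { ';', ε }

Productions for T:
  T → P P P: FIRST = { ';', ε }
  T → f P: FIRST = { 'f' }
Productions for P:
  P → ε: FIRST = { ε }
  P → ; n T: FIRST = { ';' }

All alternatives of each non-terminal have pairwise disjoint FIRST sets.

Answer: No FIRST/FIRST conflicts.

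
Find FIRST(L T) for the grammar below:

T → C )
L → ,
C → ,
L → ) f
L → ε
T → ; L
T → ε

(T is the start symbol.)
FIRST sets of the non-terminals involved (from the grammar, by fixed-point iteration):
  FIRST(L) = { ')', ',', ε }
  FIRST(T) = { ',', ';', ε }

To compute FIRST(L T), process the symbols left to right:
Symbol L is a non-terminal. Add FIRST(L) \ {ε} = { ')', ',' }
L is nullable (ε ∈ FIRST(L)), continue to the next symbol.
Symbol T is a non-terminal. Add FIRST(T) \ {ε} = { ',', ';' }
T is nullable (ε ∈ FIRST(T)), continue to the next symbol.
All symbols are nullable, so ε is in the result.
FIRST(L T) = { ')', ',', ';', ε }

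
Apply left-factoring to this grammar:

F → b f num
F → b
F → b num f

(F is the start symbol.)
F → b F'
F' → f num
F' → ε
F' → num f

Left-factoring transforms A → αβ₁ | αβ₂ into A → αA' and A' → β₁ | β₂
(α is the longest common prefix among the alternatives). Repeat until
no nonterminal has two alternatives with a common prefix.

Round 1: F has alternatives sharing prefix 'b'. Introduce F': F → b F'
  Add: F' → f num
  Add: F' → ε
  Add: F' → num f

No remaining common prefixes — done.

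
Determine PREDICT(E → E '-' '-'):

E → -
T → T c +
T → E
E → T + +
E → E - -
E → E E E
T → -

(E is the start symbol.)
PREDICT(E → E '-' '-') = (FIRST(RHS) \ {ε}) ∪ (FOLLOW(E) if ε ∈ FIRST(RHS), i.e. RHS ⇒* ε)
FIRST(E) = { '-' }
FIRST(E '-' '-') = { '-' }
ε ∉ FIRST(E '-' '-'), so FOLLOW(E) is not added.
PREDICT(E → E '-' '-') = { '-' }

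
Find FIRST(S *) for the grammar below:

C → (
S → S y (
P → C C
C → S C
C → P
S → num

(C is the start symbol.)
{ 'num' }

FIRST sets of the non-terminals involved (from the grammar, by fixed-point iteration):
  FIRST(S) = { 'num' }

To compute FIRST(S *), process the symbols left to right:
Symbol S is a non-terminal. Add FIRST(S) \ {ε} = { 'num' }
S is not nullable (ε ∉ FIRST(S)), so stop here.
FIRST(S *) = { 'num' }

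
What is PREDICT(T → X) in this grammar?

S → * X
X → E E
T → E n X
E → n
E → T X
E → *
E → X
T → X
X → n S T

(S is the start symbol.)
{ '*', 'n' }

PREDICT(T → X) = (FIRST(RHS) \ {ε}) ∪ (FOLLOW(T) if ε ∈ FIRST(RHS), i.e. RHS ⇒* ε)
FIRST(X) = { '*', 'n' }
FIRST(X) = { '*', 'n' }
ε ∉ FIRST(X), so FOLLOW(T) is not added.
PREDICT(T → X) = { '*', 'n' }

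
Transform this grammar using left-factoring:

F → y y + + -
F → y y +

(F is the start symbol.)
F → y y + F'
F' → + -
F' → ε

Left-factoring transforms A → αβ₁ | αβ₂ into A → αA' and A' → β₁ | β₂
(α is the longest common prefix among the alternatives). Repeat until
no nonterminal has two alternatives with a common prefix.

Round 1: F has alternatives sharing prefix 'y y +'. Introduce F': F → y y + F'
  Add: F' → + -
  Add: F' → ε

No remaining common prefixes — done.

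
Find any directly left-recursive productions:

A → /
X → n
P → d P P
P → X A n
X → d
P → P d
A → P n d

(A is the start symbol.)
Yes, P is left-recursive

Direct left recursion occurs when N → N α for some non-terminal N (the right-hand side begins with the left-hand side itself).

A → /: starts with '/'
X → n: starts with n
P → d P P: starts with d
P → X A n: starts with X
X → d: starts with d
P → P d: LEFT RECURSIVE (starts with P)
A → P n d: starts with P

The grammar has direct left recursion on: P.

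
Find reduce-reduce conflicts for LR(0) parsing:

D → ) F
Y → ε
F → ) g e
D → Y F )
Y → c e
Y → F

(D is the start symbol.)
A reduce-reduce conflict occurs when an LR(0) state has two complete items [A → α .] and [B → β .] — both call for a reduction, and with no lookahead the parser cannot choose between them.

Augment with D' → D and build the canonical LR(0) collection (I0 = CLOSURE({[D' → . D]}), then GOTO on every symbol after a dot until no new states appear). It has 13 states:
  I0: { [D → . ) F], [D → . Y F )], [D' → . D], [F → . ) g e], [Y → . F], [Y → . c e], [Y → .] }  — shift, reduce
  I1: { [D → ) . F], [F → ) . g e], [F → . ) g e] }  — shift
  I2: { [D' → D .] }  — accept
  I3: { [Y → F .] }  — reduce
  I4: { [D → Y . F )], [F → . ) g e] }  — shift
  I5: { [Y → c . e] }  — shift
  I6: { [Y → c e .] }  — reduce
  I7: { [F → ) . g e] }  — shift
  I8: { [D → Y F . )] }  — shift
  I9: { [D → Y F ) .] }  — reduce
  I10: { [F → ) g . e] }  — shift
  I11: { [F → ) g e .] }  — reduce
  I12: { [D → ) F .] }  — reduce

No state contains more than one complete item.

Answer: No reduce-reduce conflicts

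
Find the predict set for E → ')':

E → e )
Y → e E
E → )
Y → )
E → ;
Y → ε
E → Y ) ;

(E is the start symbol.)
{ ')' }

PREDICT(E → ')') = (FIRST(RHS) \ {ε}) ∪ (FOLLOW(E) if ε ∈ FIRST(RHS), i.e. RHS ⇒* ε)
FIRST(')') = { ')' }
ε ∉ FIRST(')'), so FOLLOW(E) is not added.
PREDICT(E → ')') = { ')' }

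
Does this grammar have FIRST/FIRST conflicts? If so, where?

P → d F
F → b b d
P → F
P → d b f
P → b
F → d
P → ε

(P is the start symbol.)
Yes. P → d F / P → F on { 'd' }; P → d F / P → d b f on { 'd' }; P → F / P → d b f on { 'd' }; P → F / P → b on { 'b' }

FIRST sets of the non-terminals at (or reachable through a nullable prefix from) the front of some alternative:
  FIRST(F) = { 'b', 'd' }

Productions for P:
  P → d F: FIRST = { 'd' }
  P → F: FIRST = { 'b', 'd' }
  P → d b f: FIRST = { 'd' }
  P → b: FIRST = { 'b' }
  P → ε: FIRST = { ε }
Productions for F:
  F → b b d: FIRST = { 'b' }
  F → d: FIRST = { 'd' }

Conflict for P: P → d F and P → F
  Overlap: { 'd' }
Conflict for P: P → d F and P → d b f
  Overlap: { 'd' }
Conflict for P: P → F and P → d b f
  Overlap: { 'd' }
Conflict for P: P → F and P → b
  Overlap: { 'b' }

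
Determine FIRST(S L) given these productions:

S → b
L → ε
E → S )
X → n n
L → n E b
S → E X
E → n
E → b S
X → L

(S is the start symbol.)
{ 'b', 'n' }

FIRST sets of the non-terminals involved (from the grammar, by fixed-point iteration):
  FIRST(S) = { 'b', 'n' }

To compute FIRST(S L), process the symbols left to right:
Symbol S is a non-terminal. Add FIRST(S) \ {ε} = { 'b', 'n' }
S is not nullable (ε ∉ FIRST(S)), so stop here.
FIRST(S L) = { 'b', 'n' }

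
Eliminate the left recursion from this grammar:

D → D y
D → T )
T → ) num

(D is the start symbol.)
D → T ) D'
D' → y D'
D' → ε
T → ) num

D is directly left-recursive. The standard transformation for
  A → A α₁ | ... | A α_m | β₁ | ... | β_n
is
  A  → β₁ A' | ... | β_n A'
  A' → α₁ A' | ... | α_m A' | ε

D → T ) becomes D → T ) D'
D → D y becomes D' → y D'
Add D' → ε

Productions for other non-terminals are unchanged:
  T → ) num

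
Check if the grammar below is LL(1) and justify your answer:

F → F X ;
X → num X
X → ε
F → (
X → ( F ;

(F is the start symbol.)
No. Predict set conflict for F: { '(' }

A grammar is LL(1) if for each non-terminal N with multiple productions, the predict sets of those productions are pairwise disjoint, where PREDICT(N → α) = (FIRST(α) \ {ε}) ∪ (FOLLOW(N) if α ⇒* ε).

Relevant sets:
  FIRST(F) = { '(' }
  FOLLOW(X) = { ';' }

For F:
  PREDICT(F → F X ';') = { '(' }
  PREDICT(F → '(') = { '(' }
For X:
  PREDICT(X → num X) = { 'num' }
  PREDICT(X → ε) = { ';' }
  PREDICT(X → '(' F ';') = { '(' }

Conflict found: Predict set conflict for F: { '(' }
The grammar is NOT LL(1).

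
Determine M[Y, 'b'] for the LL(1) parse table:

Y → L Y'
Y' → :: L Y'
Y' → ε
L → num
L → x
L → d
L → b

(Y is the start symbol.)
Y → L Y'

To find M[Y, 'b'], we find productions for Y where 'b' is in the predict set (PREDICT(N → α) = (FIRST(α) \ {ε}) ∪ (FOLLOW(N) if α ⇒* ε)).

Relevant sets:
  FIRST(L) = { 'b', 'd', 'num', 'x' }

Y → L Y': PREDICT = { 'b', 'd', 'num', 'x' }
  'b' is in predict set, so this production goes in M[Y, 'b']

M[Y, 'b'] = Y → L Y'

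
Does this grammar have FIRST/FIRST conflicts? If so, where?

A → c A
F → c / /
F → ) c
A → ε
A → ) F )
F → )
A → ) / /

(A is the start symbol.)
Yes. A → ')' F ')' / A → ')' '/' '/' on { ')' }; F → ')' c / F → ')' on { ')' }

Productions for A:
  A → c A: FIRST = { 'c' }
  A → ε: FIRST = { ε }
  A → ) F ): FIRST = { ')' }
  A → ) / /: FIRST = { ')' }
Productions for F:
  F → c / /: FIRST = { 'c' }
  F → ) c: FIRST = { ')' }
  F → ): FIRST = { ')' }

Conflict for A: A → ) F ) and A → ) / /
  Overlap: { ')' }
Conflict for F: F → ) c and F → )
  Overlap: { ')' }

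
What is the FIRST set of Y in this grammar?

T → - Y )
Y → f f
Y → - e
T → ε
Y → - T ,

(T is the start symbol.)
To compute FIRST(Y), examine every production with Y on the left-hand side, reading each right-hand side left to right until a non-nullable symbol is reached.

From Y → f f:
  - f is a terminal: add 'f' and stop
From Y → - e:
  - '-' is a terminal: add '-' and stop
From Y → - T ,:
  - '-' is a terminal: add '-' and stop

Collecting: FIRST(Y) = { '-', 'f' }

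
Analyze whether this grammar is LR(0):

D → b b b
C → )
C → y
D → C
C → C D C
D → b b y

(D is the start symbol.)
No. Shift-reduce conflict between [D → C .] and [C → . )]

Augment with D' → D and build the canonical LR(0) collection (I0 = CLOSURE({[D' → . D]}), then GOTO on every symbol after a dot until no new states appear). It has 11 states:
  I0: { [C → . )], [C → . C D C], [C → . y], [D → . C], [D → . b b b], [D → . b b y], [D' → . D] }  — shift
  I1: { [C → ) .] }  — reduce
  I2: { [C → . )], [C → . C D C], [C → . y], [C → C . D C], [D → . C], [D → . b b b], [D → . b b y], [D → C .] }  — shift, reduce
  I3: { [D' → D .] }  — accept
  I4: { [D → b . b b], [D → b . b y] }  — shift
  I5: { [C → y .] }  — reduce
  I6: { [D → b b . b], [D → b b . y] }  — shift
  I7: { [D → b b b .] }  — reduce
  I8: { [D → b b y .] }  — reduce
  I9: { [C → . )], [C → . C D C], [C → . y], [C → C D . C] }  — shift
  I10: { [C → . )], [C → . C D C], [C → . y], [C → C . D C], [C → C D C .], [D → . C], [D → . b b b], [D → . b b y] }  — shift, reduce

Conflict in state I2:
  Shift-reduce conflict between [D → C .] and [C → . )]
So the grammar is NOT LR(0).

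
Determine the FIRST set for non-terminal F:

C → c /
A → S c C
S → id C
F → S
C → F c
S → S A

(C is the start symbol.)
{ 'id' }

FIRST sets of the other non-terminals involved (by the same procedure, iterated to a fixed point):
  FIRST(S) = { 'id' }

From F → S:
  - S is a non-terminal: add FIRST(S) \ {ε} = { 'id' }
    S is not nullable, so stop

Collecting: FIRST(F) = { 'id' }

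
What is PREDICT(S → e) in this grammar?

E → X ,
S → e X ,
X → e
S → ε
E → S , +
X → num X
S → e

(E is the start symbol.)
PREDICT(S → e) = (FIRST(RHS) \ {ε}) ∪ (FOLLOW(S) if ε ∈ FIRST(RHS), i.e. RHS ⇒* ε)
FIRST(e) = { 'e' }
ε ∉ FIRST(e), so FOLLOW(S) is not added.
PREDICT(S → e) = { 'e' }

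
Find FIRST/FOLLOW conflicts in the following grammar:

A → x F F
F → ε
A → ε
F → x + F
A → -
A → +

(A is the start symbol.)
Yes. F → x '+' F with FOLLOW(F) on { 'x' }

A FIRST/FOLLOW conflict occurs when a non-terminal N has a nullable alternative N → β (β ⇒* ε) and another alternative N → α with FIRST(α) ∩ FOLLOW(N) ≠ ∅: on such a lookahead the parser cannot decide between expanding α and letting N vanish via β.

Nullable non-terminals: A, F.

A: nullable alternative(s) A → ε; FOLLOW(A) = { $ }
  A → x F F: FIRST \ {ε} = { 'x' } — disjoint from FOLLOW(A)
  A → ε: FIRST \ {ε} = { } — this is the only nullable alternative, skip
  A → -: FIRST \ {ε} = { '-' } — disjoint from FOLLOW(A)
  A → +: FIRST \ {ε} = { '+' } — disjoint from FOLLOW(A)

F: nullable alternative(s) F → ε; FOLLOW(F) = { $, 'x' }
  F → ε: FIRST \ {ε} = { } — this is the only nullable alternative, skip
  F → x + F: FIRST \ {ε} = { 'x' } — overlaps FOLLOW(F) on { 'x' }: CONFLICT

So the grammar has 1 FIRST/FOLLOW conflict (marked CONFLICT above).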